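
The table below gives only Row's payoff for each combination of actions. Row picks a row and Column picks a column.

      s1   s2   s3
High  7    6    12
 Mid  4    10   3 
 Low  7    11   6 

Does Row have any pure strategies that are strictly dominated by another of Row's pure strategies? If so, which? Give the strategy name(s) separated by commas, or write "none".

High is not dominated — it holds its own against Mid at s1 (7>4); Low at s1 (7=7).
Mid is strictly dominated by Low (s1: 7>4, s2: 11>10, s3: 6>3).
Low: no other strategy beats it everywhere (High at s1 (7=7); Mid at s1 (7>4)).

Mid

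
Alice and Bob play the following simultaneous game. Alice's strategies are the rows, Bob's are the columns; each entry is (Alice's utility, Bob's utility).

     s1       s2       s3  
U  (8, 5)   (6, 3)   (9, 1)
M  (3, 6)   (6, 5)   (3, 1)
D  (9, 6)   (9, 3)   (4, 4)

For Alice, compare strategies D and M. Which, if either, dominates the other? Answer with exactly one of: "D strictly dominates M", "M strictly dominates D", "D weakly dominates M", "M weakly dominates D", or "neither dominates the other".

D strictly dominates M

Compare D to M across every action of Bob: s1: 9>3, s2: 9>6, s3: 4>3.
Every comparison favours D, so D strictly dominates M.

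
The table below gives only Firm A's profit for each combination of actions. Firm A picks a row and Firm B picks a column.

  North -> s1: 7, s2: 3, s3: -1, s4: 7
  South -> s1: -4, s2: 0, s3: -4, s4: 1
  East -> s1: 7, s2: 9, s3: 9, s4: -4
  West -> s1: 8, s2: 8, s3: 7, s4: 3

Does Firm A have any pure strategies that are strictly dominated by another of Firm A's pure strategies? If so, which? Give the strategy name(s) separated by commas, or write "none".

South

Nothing dominates North: South at s1 (7>-4); East at s1 (7=7); West at s4 (7>3).
South: dominated, since North does at least as well everywhere (s1: 7>-4, s2: 3>0, s3: -1>-4, s4: 7>1).
Nothing dominates East: North at s1 (7=7); South at s1 (7>-4); West at s2 (9>8).
West is not dominated — it holds its own against North at s1 (8>7); South at s1 (8>-4); East at s1 (8>7).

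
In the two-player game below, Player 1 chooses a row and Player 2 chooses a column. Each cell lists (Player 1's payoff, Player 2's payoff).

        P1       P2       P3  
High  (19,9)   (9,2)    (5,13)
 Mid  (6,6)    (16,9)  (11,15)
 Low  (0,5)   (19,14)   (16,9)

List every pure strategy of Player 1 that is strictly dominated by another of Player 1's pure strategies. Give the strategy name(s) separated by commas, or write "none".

none

High is not dominated — it holds its own against Mid at P1 (19>6); Low at P1 (19>0).
Mid: no other strategy beats it everywhere (High at P2 (16>9); Low at P1 (6>0)).
Nothing dominates Low: High at P2 (19>9); Mid at P2 (19>16).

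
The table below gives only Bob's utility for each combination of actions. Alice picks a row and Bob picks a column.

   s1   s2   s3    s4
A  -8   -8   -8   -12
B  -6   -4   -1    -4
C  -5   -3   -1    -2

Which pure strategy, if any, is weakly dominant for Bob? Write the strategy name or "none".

s3 vs s1: A: -8=-8, B: -1>-6, C: -1>-5.
s3 vs s2: A: -8=-8, B: -1>-4, C: -1>-3.
s3 vs s4: A: -8>-12, B: -1>-4, C: -1>-2.
s3 is at least as good as every other strategy against every opponent action, so it is weakly dominant.

s3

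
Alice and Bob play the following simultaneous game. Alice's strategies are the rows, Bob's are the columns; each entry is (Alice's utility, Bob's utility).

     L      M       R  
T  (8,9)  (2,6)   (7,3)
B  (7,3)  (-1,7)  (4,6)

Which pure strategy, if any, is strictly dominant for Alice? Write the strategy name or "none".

T

T vs B: L: 8>7, M: 2>-1, R: 7>4.
T strictly beats every other strategy against every opponent action, so it is strictly dominant.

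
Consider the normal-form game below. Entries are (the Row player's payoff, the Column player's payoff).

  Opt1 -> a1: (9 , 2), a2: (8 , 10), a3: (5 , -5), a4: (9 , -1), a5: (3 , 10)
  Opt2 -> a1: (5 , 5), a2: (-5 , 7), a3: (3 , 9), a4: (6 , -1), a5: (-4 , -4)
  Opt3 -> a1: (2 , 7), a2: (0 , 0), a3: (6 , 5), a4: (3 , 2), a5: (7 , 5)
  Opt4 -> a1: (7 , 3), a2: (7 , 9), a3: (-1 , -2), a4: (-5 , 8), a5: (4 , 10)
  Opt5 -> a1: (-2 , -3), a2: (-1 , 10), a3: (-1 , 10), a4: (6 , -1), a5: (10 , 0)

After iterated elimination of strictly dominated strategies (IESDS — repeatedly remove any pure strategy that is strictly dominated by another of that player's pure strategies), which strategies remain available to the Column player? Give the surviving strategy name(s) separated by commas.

For the Row player, Opt1 strictly dominates Opt2 on the remaining columns (a1: 9>5, a2: 8>-5, a3: 5>3, a4: 9>6, a5: 3>-4); eliminate Opt2.
The Column player's strategy a4 is strictly dominated by a5 (Opt1: 10>-1, Opt3: 5>2, Opt4: 10>8, Opt5: 0>-1) and is removed.
Among the remaining strategies, none is strictly dominated by another pure strategy of the same player, so the elimination stops.
Surviving strategies — the Row player: {Opt1, Opt3, Opt4, Opt5}; the Column player: {a1, a2, a3, a5}.

a1, a2, a3, a5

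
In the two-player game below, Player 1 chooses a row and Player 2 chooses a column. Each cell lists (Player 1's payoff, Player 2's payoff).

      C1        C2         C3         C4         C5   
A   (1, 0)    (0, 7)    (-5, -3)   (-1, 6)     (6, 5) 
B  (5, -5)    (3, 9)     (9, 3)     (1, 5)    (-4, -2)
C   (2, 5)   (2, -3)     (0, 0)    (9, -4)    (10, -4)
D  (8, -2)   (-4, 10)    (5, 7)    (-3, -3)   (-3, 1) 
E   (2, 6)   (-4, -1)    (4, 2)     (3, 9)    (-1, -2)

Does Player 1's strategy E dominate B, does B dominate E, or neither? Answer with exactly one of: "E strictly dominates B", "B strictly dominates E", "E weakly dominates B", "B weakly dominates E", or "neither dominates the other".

neither dominates the other

Compare E to B across every action of Player 2: C1: 2<5, C2: -4<3, C3: 4<9, C4: 3>1, C5: -1>-4.
E does better at C4, C5 but worse at C1, C2, C3; neither strategy dominates the other.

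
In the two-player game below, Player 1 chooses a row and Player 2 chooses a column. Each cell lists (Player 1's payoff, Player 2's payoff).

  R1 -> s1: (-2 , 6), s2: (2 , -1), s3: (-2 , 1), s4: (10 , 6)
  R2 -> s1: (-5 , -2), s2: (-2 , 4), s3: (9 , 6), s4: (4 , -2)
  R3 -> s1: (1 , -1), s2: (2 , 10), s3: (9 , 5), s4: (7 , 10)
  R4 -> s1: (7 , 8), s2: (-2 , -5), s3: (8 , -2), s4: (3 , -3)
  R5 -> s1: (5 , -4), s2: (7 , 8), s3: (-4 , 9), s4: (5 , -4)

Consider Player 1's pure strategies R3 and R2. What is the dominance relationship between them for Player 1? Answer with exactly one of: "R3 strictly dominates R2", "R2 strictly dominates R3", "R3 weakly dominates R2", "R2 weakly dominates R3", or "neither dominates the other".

R3's payoffs vs R2's, by Player 2's action — s1: 1>-5, s2: 2>-2, s3: 9=9, s4: 7>4.
R3 is at least as good everywhere and strictly better somewhere (tied only at s3), so R3 weakly but not strictly dominates R2.

R3 weakly dominates R2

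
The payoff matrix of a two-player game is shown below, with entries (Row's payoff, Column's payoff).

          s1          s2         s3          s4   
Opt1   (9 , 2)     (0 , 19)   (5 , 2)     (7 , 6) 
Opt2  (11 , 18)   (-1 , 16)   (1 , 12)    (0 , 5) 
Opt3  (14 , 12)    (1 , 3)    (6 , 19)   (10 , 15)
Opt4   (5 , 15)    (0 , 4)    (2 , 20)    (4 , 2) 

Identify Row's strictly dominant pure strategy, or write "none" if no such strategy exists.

Opt3 vs Opt1: s1: 14>9, s2: 1>0, s3: 6>5, s4: 10>7.
Opt3 vs Opt2: s1: 14>11, s2: 1>-1, s3: 6>1, s4: 10>0.
Opt3 vs Opt4: s1: 14>5, s2: 1>0, s3: 6>2, s4: 10>4.
Opt3 strictly beats every other strategy against every opponent action, so it is strictly dominant.

Opt3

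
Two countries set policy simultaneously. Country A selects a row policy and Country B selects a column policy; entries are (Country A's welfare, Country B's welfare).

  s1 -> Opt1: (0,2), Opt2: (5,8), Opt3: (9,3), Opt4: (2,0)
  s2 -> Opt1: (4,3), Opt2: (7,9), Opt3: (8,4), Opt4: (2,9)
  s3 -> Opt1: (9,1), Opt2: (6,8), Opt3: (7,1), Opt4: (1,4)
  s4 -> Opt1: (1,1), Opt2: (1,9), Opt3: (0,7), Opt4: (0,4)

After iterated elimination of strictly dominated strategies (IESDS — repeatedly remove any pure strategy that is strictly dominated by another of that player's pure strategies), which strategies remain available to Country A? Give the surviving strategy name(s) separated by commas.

s1, s2

For Country A, s2 strictly dominates s4 on the remaining columns (Opt1: 4>1, Opt2: 7>1, Opt3: 8>0, Opt4: 2>0); eliminate s4.
Column Opt1 is eliminated: Opt2 beats it against every remaining row (s1: 8>2, s2: 9>3, s3: 8>1).
For Country A, s2 strictly dominates s3 on the remaining columns (Opt2: 7>6, Opt3: 8>7, Opt4: 2>1); eliminate s3.
Column Opt3 is eliminated: Opt2 beats it against every remaining row (s1: 8>3, s2: 9>4).
Among the remaining strategies, none is strictly dominated by another pure strategy of the same player, so the elimination stops.
Surviving strategies — Country A: {s1, s2}; Country B: {Opt2, Opt4}.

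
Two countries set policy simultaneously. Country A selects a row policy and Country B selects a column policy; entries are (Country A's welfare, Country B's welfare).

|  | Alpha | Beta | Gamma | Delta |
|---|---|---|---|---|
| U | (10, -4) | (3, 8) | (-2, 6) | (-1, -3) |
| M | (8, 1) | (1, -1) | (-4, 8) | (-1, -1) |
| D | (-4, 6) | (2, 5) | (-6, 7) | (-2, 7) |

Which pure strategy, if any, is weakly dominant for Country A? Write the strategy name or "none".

U vs M: Alpha: 10>8, Beta: 3>1, Gamma: -2>-4, Delta: -1=-1.
U vs D: Alpha: 10>-4, Beta: 3>2, Gamma: -2>-6, Delta: -1>-2.
U is at least as good as every other strategy against every opponent action, so it is weakly dominant.

U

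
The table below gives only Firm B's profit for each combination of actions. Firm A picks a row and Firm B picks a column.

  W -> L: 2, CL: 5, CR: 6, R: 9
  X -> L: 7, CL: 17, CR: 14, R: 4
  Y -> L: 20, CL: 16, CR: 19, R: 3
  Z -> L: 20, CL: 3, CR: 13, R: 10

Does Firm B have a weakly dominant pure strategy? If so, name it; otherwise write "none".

none

L fails to dominate CL at W (2<5).
CL fails to dominate L at Y (16<20).
CR fails to dominate L at Y (19<20).
R fails to dominate L at X (4<7).
No single strategy dominates all the others.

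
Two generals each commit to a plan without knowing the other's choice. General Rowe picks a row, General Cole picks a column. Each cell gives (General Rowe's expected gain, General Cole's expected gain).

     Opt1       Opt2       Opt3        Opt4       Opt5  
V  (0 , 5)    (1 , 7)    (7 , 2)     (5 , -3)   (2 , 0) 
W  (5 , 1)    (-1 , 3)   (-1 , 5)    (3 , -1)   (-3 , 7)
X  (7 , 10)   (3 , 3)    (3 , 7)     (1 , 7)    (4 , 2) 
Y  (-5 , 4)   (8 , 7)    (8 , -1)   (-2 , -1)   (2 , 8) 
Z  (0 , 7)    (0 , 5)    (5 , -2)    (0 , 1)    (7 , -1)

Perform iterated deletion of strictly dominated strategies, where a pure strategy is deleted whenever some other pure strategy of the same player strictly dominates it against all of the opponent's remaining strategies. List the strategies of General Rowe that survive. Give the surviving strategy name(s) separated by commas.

Column Opt4 is eliminated: Opt1 beats it against every remaining row (V: 5>-3, W: 1>-1, X: 10>7, Y: 4>-1, Z: 7>1).
General Rowe's strategy W is strictly dominated by X (Opt1: 7>5, Opt2: 3>-1, Opt3: 3>-1, Opt5: 4>-3) and is removed.
Column Opt3 is eliminated: Opt1 beats it against every remaining row (V: 5>2, X: 10>7, Y: 4>-1, Z: 7>-2).
For General Rowe, X strictly dominates V on the remaining columns (Opt1: 7>0, Opt2: 3>1, Opt5: 4>2); eliminate V.
Among the remaining strategies, none is strictly dominated by another pure strategy of the same player, so the elimination stops.
Surviving strategies — General Rowe: {X, Y, Z}; General Cole: {Opt1, Opt2, Opt5}.

X, Y, Z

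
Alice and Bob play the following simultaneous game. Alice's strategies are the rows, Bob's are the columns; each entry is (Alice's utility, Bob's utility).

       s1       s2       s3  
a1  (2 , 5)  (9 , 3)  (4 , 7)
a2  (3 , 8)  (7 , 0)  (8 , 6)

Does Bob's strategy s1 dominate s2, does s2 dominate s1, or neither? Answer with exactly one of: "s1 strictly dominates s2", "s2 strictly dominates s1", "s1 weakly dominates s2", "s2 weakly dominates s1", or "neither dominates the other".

Compare s1 to s2 across each choice by Alice: a1: 5>3, a2: 8>0.
s1 gives a strictly higher payoff against each choice by Alice, so s1 strictly dominates s2.

s1 strictly dominates s2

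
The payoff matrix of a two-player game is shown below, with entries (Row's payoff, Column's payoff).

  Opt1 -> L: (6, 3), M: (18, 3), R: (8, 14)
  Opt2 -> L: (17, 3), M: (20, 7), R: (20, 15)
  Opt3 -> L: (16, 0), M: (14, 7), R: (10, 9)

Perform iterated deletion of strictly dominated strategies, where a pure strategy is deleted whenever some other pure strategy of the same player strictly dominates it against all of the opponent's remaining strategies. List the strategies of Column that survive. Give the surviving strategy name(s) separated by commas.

For Row, Opt2 strictly dominates Opt1 on the remaining columns (L: 17>6, M: 20>18, R: 20>8); eliminate Opt1.
Row Opt3 is eliminated: Opt2 beats it against every remaining column (L: 17>16, M: 20>14, R: 20>10).
Column's strategy L is strictly dominated by M (Opt2: 7>3) and is removed.
For Column, R strictly dominates M on the remaining rows (Opt2: 15>7); eliminate M.
Among the remaining strategies, none is strictly dominated by another pure strategy of the same player, so the elimination stops.
Surviving strategies — Row: {Opt2}; Column: {R}.

R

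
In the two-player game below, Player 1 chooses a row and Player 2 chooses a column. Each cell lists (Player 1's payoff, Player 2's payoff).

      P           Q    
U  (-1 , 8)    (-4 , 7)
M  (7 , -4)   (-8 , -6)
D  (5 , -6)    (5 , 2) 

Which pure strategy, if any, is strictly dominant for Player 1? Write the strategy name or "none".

none

U fails to dominate M at P (-1<7).
M fails to dominate U at Q (-8<-4).
D fails to dominate M at P (5<7).
No single strategy dominates all the others.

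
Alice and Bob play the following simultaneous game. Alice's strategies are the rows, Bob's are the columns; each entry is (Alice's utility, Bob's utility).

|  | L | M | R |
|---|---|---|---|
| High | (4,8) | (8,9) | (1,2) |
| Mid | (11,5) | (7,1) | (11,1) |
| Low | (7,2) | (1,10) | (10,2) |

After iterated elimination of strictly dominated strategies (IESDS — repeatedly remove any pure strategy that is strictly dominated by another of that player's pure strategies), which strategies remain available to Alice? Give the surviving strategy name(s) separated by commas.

For Alice, Mid strictly dominates Low on the remaining columns (L: 11>7, M: 7>1, R: 11>10); eliminate Low.
Column R is eliminated: L beats it against every remaining row (High: 8>2, Mid: 5>1).
Among the remaining strategies, none is strictly dominated by another pure strategy of the same player, so the elimination stops.
Surviving strategies — Alice: {High, Mid}; Bob: {L, M}.

High, Mid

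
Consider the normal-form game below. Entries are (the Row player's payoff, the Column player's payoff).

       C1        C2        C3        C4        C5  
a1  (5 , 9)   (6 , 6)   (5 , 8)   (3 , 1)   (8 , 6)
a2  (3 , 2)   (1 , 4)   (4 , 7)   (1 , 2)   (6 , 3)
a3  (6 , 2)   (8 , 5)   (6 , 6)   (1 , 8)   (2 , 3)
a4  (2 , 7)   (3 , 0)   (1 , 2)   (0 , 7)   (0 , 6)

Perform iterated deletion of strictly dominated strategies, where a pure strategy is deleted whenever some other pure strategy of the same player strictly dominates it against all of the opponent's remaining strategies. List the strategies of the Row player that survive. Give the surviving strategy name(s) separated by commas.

The Row player's strategy a2 is strictly dominated by a1 (C1: 5>3, C2: 6>1, C3: 5>4, C4: 3>1, C5: 8>6) and is removed.
Row a4 is eliminated: a1 beats it against every remaining column (C1: 5>2, C2: 6>3, C3: 5>1, C4: 3>0, C5: 8>0).
The Column player's strategy C2 is strictly dominated by C3 (a1: 8>6, a3: 6>5) and is removed.
Column C5 is eliminated: C3 beats it against every remaining row (a1: 8>6, a3: 6>3).
Among the remaining strategies, none is strictly dominated by another pure strategy of the same player, so the elimination stops.
Surviving strategies — the Row player: {a1, a3}; the Column player: {C1, C3, C4}.

a1, a3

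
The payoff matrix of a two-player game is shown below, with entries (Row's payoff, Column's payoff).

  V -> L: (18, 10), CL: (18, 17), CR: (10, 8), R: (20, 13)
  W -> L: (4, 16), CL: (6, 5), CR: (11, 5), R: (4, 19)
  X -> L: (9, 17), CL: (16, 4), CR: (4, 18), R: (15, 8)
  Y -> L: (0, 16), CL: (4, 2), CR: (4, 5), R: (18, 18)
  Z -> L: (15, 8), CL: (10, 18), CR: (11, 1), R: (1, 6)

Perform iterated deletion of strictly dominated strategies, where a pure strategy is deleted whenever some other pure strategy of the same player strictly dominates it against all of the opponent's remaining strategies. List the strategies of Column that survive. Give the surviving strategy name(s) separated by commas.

CL

Row X is eliminated: V beats it against every remaining column (L: 18>9, CL: 18>16, CR: 10>4, R: 20>15).
Row's strategy Y is strictly dominated by V (L: 18>0, CL: 18>4, CR: 10>4, R: 20>18) and is removed.
For Column, L strictly dominates CR on the remaining rows (V: 10>8, W: 16>5, Z: 8>1); eliminate CR.
Row's strategy W is strictly dominated by V (L: 18>4, CL: 18>6, R: 20>4) and is removed.
Row's strategy Z is strictly dominated by V (L: 18>15, CL: 18>10, R: 20>1) and is removed.
Column's strategy L is strictly dominated by CL (V: 17>10) and is removed.
Column's strategy R is strictly dominated by CL (V: 17>13) and is removed.
Among the remaining strategies, none is strictly dominated by another pure strategy of the same player, so the elimination stops.
Surviving strategies — Row: {V}; Column: {CL}.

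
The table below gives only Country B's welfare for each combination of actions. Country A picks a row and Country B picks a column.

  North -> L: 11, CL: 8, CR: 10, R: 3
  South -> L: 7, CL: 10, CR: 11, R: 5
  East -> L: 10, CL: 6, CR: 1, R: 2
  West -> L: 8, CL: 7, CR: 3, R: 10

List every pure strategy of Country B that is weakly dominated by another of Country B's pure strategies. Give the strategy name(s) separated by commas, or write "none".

none

L: no other strategy beats it everywhere (CL at North (11>8); CR at North (11>10); R at North (11>3)).
Nothing dominates CL: L at South (10>7); CR at East (6>1); R at North (8>3).
CR is not dominated — it holds its own against L at South (11>7); CL at North (10>8); R at North (10>3).
Nothing dominates R: L at West (10>8); CL at West (10>7); CR at East (2>1).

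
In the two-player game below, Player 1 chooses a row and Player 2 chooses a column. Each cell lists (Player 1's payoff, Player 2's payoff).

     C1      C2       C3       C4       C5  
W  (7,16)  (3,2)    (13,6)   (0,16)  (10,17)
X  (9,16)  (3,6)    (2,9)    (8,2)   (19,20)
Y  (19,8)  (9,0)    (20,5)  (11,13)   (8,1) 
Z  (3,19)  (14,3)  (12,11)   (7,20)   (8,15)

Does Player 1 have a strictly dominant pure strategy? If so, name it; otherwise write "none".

W fails to dominate X at C1 (7<9).
X fails to dominate W at C2 (3=3).
Y fails to dominate W at C5 (8<10).
Z fails to dominate W at C1 (3<7).
No single strategy dominates all the others.

none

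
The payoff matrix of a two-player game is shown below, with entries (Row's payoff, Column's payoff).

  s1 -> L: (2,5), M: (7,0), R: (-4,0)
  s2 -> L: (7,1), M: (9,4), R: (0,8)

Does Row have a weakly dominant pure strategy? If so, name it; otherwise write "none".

s2 vs s1: L: 7>2, M: 9>7, R: 0>-4.
s2 is at least as good as every other strategy against every opponent action, so it is weakly dominant.

s2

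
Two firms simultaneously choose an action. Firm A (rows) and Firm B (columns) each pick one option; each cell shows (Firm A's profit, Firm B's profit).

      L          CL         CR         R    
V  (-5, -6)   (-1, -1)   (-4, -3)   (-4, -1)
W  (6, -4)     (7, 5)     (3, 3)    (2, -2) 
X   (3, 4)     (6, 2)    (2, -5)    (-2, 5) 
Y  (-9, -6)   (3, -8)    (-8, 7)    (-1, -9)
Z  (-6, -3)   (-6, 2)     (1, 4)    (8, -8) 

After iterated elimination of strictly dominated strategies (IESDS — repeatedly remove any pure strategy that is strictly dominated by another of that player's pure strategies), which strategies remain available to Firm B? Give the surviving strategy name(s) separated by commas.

Row V is eliminated: W beats it against every remaining column (L: 6>-5, CL: 7>-1, CR: 3>-4, R: 2>-4).
Row X is eliminated: W beats it against every remaining column (L: 6>3, CL: 7>6, CR: 3>2, R: 2>-2).
Firm A's strategy Y is strictly dominated by W (L: 6>-9, CL: 7>3, CR: 3>-8, R: 2>-1) and is removed.
For Firm B, CL strictly dominates L on the remaining rows (W: 5>-4, Z: 2>-3); eliminate L.
Firm B's strategy R is strictly dominated by CL (W: 5>-2, Z: 2>-8) and is removed.
Firm A's strategy Z is strictly dominated by W (CL: 7>-6, CR: 3>1) and is removed.
Firm B's strategy CR is strictly dominated by CL (W: 5>3) and is removed.
Among the remaining strategies, none is strictly dominated by another pure strategy of the same player, so the elimination stops.
Surviving strategies — Firm A: {W}; Firm B: {CL}.

CL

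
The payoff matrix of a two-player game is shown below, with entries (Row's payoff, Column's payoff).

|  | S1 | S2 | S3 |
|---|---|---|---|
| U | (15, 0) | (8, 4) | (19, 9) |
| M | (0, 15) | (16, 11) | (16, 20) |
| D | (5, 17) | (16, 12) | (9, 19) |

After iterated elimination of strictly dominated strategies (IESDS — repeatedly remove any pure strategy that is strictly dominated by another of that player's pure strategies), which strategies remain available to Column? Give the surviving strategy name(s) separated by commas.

Column's strategy S1 is strictly dominated by S3 (U: 9>0, M: 20>15, D: 19>17) and is removed.
Column S2 is eliminated: S3 beats it against every remaining row (U: 9>4, M: 20>11, D: 19>12).
For Row, U strictly dominates M on the remaining columns (S3: 19>16); eliminate M.
Row D is eliminated: U beats it against every remaining column (S3: 19>9).
Among the remaining strategies, none is strictly dominated by another pure strategy of the same player, so the elimination stops.
Surviving strategies — Row: {U}; Column: {S3}.

S3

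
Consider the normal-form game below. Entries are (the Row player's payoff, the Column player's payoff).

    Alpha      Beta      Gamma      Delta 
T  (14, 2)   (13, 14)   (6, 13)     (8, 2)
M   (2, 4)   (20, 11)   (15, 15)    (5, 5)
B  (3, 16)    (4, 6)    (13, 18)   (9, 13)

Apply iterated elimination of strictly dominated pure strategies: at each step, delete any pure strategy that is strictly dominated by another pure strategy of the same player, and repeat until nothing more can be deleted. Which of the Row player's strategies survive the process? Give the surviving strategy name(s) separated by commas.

M

Column Alpha is eliminated: Gamma beats it against every remaining row (T: 13>2, M: 15>4, B: 18>16).
Column Delta is eliminated: Gamma beats it against every remaining row (T: 13>2, M: 15>5, B: 18>13).
For the Row player, M strictly dominates T on the remaining columns (Beta: 20>13, Gamma: 15>6); eliminate T.
The Row player's strategy B is strictly dominated by M (Beta: 20>4, Gamma: 15>13) and is removed.
Column Beta is eliminated: Gamma beats it against every remaining row (M: 15>11).
Among the remaining strategies, none is strictly dominated by another pure strategy of the same player, so the elimination stops.
Surviving strategies — the Row player: {M}; the Column player: {Gamma}.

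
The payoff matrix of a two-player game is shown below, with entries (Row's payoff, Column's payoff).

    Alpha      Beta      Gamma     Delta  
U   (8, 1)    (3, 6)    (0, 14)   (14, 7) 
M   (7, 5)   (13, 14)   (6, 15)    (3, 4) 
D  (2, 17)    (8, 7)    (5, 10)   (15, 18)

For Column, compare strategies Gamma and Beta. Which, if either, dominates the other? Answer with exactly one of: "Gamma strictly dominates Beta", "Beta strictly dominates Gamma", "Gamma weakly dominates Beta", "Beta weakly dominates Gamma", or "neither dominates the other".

Compare Gamma to Beta across every action of Row: U: 14>6, M: 15>14, D: 10>7.
Gamma gives a strictly higher payoff against every action of Row, so Gamma strictly dominates Beta.

Gamma strictly dominates Beta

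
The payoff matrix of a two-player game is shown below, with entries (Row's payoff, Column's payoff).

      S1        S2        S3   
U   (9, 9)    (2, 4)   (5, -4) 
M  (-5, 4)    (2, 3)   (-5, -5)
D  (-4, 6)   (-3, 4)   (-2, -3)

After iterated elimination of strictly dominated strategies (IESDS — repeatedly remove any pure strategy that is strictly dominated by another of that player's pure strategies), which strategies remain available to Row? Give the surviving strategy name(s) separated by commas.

Row D is eliminated: U beats it against every remaining column (S1: 9>-4, S2: 2>-3, S3: 5>-2).
Column's strategy S2 is strictly dominated by S1 (U: 9>4, M: 4>3) and is removed.
Row M is eliminated: U beats it against every remaining column (S1: 9>-5, S3: 5>-5).
For Column, S1 strictly dominates S3 on the remaining rows (U: 9>-4); eliminate S3.
Among the remaining strategies, none is strictly dominated by another pure strategy of the same player, so the elimination stops.
Surviving strategies — Row: {U}; Column: {S1}.

U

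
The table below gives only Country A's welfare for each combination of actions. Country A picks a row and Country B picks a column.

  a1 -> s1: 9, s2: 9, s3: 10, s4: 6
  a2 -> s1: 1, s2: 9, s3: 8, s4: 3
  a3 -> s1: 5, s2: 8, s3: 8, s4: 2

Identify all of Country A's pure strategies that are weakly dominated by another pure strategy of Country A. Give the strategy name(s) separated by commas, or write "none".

a1: no other strategy beats it everywhere (a2 at s1 (9>1); a3 at s1 (9>5)).
a2 is weakly dominated by a1 (s1: 9>1, s2: 9=9, s3: 10>8, s4: 6>3).
a3: dominated, since a1 does at least as well everywhere (s1: 9>5, s2: 9>8, s3: 10>8, s4: 6>2).

a2, a3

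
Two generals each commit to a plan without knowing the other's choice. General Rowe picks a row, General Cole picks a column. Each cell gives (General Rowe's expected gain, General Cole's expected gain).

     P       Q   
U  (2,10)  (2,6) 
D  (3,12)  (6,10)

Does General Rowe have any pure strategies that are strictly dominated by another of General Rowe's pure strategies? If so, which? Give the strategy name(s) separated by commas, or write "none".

U

D strictly dominates U — P: 3>2, Q: 6>2.
Nothing dominates D: U at P (3>2).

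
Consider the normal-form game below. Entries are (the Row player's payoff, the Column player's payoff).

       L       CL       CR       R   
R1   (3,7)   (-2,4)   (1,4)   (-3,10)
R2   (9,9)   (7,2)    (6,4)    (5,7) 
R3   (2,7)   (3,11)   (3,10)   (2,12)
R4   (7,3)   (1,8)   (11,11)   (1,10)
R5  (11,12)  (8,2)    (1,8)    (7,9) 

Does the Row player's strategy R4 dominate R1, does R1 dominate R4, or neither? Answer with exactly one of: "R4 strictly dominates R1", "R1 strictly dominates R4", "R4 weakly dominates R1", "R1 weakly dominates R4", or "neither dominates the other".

R4 strictly dominates R1

R4's payoffs vs R1's, by the Column player's action — L: 7>3, CL: 1>-2, CR: 11>1, R: 1>-3.
R4 gives a strictly higher payoff against every action of the Column player, so R4 strictly dominates R1.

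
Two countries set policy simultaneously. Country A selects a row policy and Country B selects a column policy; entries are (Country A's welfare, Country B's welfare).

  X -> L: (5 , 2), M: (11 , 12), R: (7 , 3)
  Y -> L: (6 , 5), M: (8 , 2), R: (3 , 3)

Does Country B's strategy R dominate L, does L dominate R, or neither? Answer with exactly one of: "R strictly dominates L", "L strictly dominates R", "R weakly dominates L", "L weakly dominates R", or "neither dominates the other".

neither dominates the other

Compare R to L across every action of Country A: X: 3>2, Y: 3<5.
R does better at X but worse at Y; neither strategy dominates the other.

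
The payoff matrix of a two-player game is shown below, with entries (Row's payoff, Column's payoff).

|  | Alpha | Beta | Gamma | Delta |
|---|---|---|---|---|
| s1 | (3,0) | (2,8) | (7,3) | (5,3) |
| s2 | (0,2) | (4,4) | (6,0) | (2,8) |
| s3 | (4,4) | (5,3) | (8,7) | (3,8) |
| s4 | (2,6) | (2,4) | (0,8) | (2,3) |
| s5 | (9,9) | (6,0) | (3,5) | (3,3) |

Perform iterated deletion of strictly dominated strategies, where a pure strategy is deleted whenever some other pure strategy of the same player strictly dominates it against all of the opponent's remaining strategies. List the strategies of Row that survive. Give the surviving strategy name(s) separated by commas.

For Row, s3 strictly dominates s2 on the remaining columns (Alpha: 4>0, Beta: 5>4, Gamma: 8>6, Delta: 3>2); eliminate s2.
Row's strategy s4 is strictly dominated by s3 (Alpha: 4>2, Beta: 5>2, Gamma: 8>0, Delta: 3>2) and is removed.
Among the remaining strategies, none is strictly dominated by another pure strategy of the same player, so the elimination stops.
Surviving strategies — Row: {s1, s3, s5}; Column: {Alpha, Beta, Gamma, Delta}.

s1, s3, s5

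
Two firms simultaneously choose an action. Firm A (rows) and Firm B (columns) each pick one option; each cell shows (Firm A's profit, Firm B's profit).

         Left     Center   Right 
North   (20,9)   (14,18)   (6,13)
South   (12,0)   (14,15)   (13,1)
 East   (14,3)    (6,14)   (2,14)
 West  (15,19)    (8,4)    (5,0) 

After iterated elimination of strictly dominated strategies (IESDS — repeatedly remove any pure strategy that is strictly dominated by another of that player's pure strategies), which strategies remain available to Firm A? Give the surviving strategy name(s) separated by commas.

Firm A's strategy East is strictly dominated by North (Left: 20>14, Center: 14>6, Right: 6>2) and is removed.
For Firm A, North strictly dominates West on the remaining columns (Left: 20>15, Center: 14>8, Right: 6>5); eliminate West.
Firm B's strategy Left is strictly dominated by Center (North: 18>9, South: 15>0) and is removed.
Column Right is eliminated: Center beats it against every remaining row (North: 18>13, South: 15>1).
Among the remaining strategies, none is strictly dominated by another pure strategy of the same player, so the elimination stops.
Surviving strategies — Firm A: {North, South}; Firm B: {Center}.

North, South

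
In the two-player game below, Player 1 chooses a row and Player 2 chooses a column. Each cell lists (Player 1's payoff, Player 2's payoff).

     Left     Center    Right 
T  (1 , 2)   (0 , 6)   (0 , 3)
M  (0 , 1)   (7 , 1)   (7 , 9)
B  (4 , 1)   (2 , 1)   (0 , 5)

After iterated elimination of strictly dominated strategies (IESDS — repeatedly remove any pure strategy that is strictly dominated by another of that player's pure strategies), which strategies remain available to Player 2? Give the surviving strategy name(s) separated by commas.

Right

For Player 2, Right strictly dominates Left on the remaining rows (T: 3>2, M: 9>1, B: 5>1); eliminate Left.
For Player 1, M strictly dominates T on the remaining columns (Center: 7>0, Right: 7>0); eliminate T.
Row B is eliminated: M beats it against every remaining column (Center: 7>2, Right: 7>0).
Player 2's strategy Center is strictly dominated by Right (M: 9>1) and is removed.
Among the remaining strategies, none is strictly dominated by another pure strategy of the same player, so the elimination stops.
Surviving strategies — Player 1: {M}; Player 2: {Right}.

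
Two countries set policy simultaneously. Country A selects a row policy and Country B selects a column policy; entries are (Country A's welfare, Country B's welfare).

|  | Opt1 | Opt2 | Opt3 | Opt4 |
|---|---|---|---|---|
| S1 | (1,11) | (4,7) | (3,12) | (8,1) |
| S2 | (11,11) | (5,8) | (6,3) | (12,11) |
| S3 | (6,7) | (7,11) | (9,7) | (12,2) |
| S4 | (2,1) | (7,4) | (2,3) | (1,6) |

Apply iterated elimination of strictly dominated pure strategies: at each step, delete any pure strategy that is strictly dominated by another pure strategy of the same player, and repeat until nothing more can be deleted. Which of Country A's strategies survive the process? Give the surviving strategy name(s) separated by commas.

Row S1 is eliminated: S2 beats it against every remaining column (Opt1: 11>1, Opt2: 5>4, Opt3: 6>3, Opt4: 12>8).
For Country B, Opt2 strictly dominates Opt3 on the remaining rows (S2: 8>3, S3: 11>7, S4: 4>3); eliminate Opt3.
Among the remaining strategies, none is strictly dominated by another pure strategy of the same player, so the elimination stops.
Surviving strategies — Country A: {S2, S3, S4}; Country B: {Opt1, Opt2, Opt4}.

S2, S3, S4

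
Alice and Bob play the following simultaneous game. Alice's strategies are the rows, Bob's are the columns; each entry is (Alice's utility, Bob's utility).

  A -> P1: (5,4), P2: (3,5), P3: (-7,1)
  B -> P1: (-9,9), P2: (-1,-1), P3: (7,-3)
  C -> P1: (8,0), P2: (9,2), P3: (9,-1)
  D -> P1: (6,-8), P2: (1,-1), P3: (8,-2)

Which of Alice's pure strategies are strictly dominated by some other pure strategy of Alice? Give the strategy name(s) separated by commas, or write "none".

A: dominated, since C does at least as well everywhere (P1: 8>5, P2: 9>3, P3: 9>-7).
C strictly dominates B — P1: 8>-9, P2: 9>-1, P3: 9>7.
Nothing dominates C: A at P1 (8>5); B at P1 (8>-9); D at P1 (8>6).
D is strictly dominated by C (P1: 8>6, P2: 9>1, P3: 9>8).

A, B, D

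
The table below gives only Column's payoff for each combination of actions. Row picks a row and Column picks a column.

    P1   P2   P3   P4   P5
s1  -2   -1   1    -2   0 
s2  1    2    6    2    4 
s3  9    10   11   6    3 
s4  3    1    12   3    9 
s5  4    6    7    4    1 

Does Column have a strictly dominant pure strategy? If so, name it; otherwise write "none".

P3

P3 vs P1: s1: 1>-2, s2: 6>1, s3: 11>9, s4: 12>3, s5: 7>4.
P3 vs P2: s1: 1>-1, s2: 6>2, s3: 11>10, s4: 12>1, s5: 7>6.
P3 vs P4: s1: 1>-2, s2: 6>2, s3: 11>6, s4: 12>3, s5: 7>4.
P3 vs P5: s1: 1>0, s2: 6>4, s3: 11>3, s4: 12>9, s5: 7>1.
P3 strictly beats every other strategy against every opponent action, so it is strictly dominant.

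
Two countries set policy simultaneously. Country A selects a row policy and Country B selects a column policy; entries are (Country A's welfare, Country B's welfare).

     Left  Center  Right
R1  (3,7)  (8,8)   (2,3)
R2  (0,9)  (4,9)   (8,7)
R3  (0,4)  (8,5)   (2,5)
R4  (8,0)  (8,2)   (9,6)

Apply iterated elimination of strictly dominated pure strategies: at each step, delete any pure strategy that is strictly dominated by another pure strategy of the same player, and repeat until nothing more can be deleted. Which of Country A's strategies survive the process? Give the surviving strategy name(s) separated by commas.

Row R2 is eliminated: R4 beats it against every remaining column (Left: 8>0, Center: 8>4, Right: 9>8).
Country B's strategy Left is strictly dominated by Center (R1: 8>7, R3: 5>4, R4: 2>0) and is removed.
Among the remaining strategies, none is strictly dominated by another pure strategy of the same player, so the elimination stops.
Surviving strategies — Country A: {R1, R3, R4}; Country B: {Center, Right}.

R1, R3, R4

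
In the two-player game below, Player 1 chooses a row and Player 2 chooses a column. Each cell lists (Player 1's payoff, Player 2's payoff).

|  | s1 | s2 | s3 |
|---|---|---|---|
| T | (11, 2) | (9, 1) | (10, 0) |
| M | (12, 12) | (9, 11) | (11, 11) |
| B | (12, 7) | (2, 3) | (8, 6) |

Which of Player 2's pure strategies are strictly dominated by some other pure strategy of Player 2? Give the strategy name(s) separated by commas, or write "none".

s2, s3

s1 is not dominated — it holds its own against s2 at T (2>1); s3 at T (2>0).
s2 is strictly dominated by s1 (T: 2>1, M: 12>11, B: 7>3).
s1 strictly dominates s3 — T: 2>0, M: 12>11, B: 7>6.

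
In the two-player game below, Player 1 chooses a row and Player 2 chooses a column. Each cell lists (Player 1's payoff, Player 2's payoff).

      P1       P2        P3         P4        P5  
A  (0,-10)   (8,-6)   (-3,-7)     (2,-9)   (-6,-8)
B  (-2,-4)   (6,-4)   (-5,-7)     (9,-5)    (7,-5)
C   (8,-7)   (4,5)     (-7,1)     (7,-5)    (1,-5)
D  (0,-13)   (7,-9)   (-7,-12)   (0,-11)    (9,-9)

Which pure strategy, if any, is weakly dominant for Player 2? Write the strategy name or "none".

P2 vs P1: A: -6>-10, B: -4=-4, C: 5>-7, D: -9>-13.
P2 vs P3: A: -6>-7, B: -4>-7, C: 5>1, D: -9>-12.
P2 vs P4: A: -6>-9, B: -4>-5, C: 5>-5, D: -9>-11.
P2 vs P5: A: -6>-8, B: -4>-5, C: 5>-5, D: -9=-9.
P2 is at least as good as every other strategy against every opponent action, so it is weakly dominant.

P2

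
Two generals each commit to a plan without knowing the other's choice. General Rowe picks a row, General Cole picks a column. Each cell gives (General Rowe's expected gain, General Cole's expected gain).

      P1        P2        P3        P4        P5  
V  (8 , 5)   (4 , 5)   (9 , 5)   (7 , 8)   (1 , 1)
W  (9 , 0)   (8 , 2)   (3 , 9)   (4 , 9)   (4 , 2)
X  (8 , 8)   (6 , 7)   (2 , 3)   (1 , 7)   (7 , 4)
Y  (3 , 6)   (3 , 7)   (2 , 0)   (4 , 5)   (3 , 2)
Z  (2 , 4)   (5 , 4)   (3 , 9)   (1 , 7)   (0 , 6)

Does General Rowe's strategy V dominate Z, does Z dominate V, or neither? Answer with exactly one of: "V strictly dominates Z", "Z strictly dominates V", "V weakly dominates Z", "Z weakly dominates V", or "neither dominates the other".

Compare V to Z across each choice by General Cole: P1: 8>2, P2: 4<5, P3: 9>3, P4: 7>1, P5: 1>0.
V does better at P1, P3, P4, P5 but worse at P2; neither strategy dominates the other.

neither dominates the other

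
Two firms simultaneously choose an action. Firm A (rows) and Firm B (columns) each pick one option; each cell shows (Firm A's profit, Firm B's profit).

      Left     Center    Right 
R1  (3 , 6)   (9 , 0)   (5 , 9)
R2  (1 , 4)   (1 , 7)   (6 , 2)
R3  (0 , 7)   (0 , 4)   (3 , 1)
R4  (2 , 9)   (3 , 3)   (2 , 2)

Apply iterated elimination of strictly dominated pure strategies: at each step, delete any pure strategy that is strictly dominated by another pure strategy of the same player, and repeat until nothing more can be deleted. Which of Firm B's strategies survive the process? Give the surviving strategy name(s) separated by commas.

Firm A's strategy R3 is strictly dominated by R1 (Left: 3>0, Center: 9>0, Right: 5>3) and is removed.
Row R4 is eliminated: R1 beats it against every remaining column (Left: 3>2, Center: 9>3, Right: 5>2).
Among the remaining strategies, none is strictly dominated by another pure strategy of the same player, so the elimination stops.
Surviving strategies — Firm A: {R1, R2}; Firm B: {Left, Center, Right}.

Left, Center, Right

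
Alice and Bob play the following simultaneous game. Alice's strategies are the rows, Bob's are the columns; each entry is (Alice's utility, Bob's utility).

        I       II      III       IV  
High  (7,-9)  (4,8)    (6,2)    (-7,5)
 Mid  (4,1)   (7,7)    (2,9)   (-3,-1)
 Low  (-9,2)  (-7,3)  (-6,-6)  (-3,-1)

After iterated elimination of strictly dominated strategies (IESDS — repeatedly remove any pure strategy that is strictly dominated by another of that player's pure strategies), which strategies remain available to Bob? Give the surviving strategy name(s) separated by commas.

Column I is eliminated: II beats it against every remaining row (High: 8>-9, Mid: 7>1, Low: 3>2).
For Bob, II strictly dominates IV on the remaining rows (High: 8>5, Mid: 7>-1, Low: 3>-1); eliminate IV.
Row Low is eliminated: High beats it against every remaining column (II: 4>-7, III: 6>-6).
Among the remaining strategies, none is strictly dominated by another pure strategy of the same player, so the elimination stops.
Surviving strategies — Alice: {High, Mid}; Bob: {II, III}.

II, III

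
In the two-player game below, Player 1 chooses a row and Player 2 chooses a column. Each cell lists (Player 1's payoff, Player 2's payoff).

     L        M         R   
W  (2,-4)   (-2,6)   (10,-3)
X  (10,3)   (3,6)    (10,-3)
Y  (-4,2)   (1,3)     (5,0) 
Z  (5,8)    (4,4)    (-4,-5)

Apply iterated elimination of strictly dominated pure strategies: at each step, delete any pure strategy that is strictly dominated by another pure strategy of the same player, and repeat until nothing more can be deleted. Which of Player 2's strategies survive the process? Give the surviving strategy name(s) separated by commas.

Row Y is eliminated: X beats it against every remaining column (L: 10>-4, M: 3>1, R: 10>5).
Column R is eliminated: M beats it against every remaining row (W: 6>-3, X: 6>-3, Z: 4>-5).
For Player 1, X strictly dominates W on the remaining columns (L: 10>2, M: 3>-2); eliminate W.
Among the remaining strategies, none is strictly dominated by another pure strategy of the same player, so the elimination stops.
Surviving strategies — Player 1: {X, Z}; Player 2: {L, M}.

L, M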